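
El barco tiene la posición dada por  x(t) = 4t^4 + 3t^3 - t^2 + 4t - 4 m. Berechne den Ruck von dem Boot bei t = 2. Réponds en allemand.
Wir müssen unsere Gleichung für die Position x(t) = 4·t^4 + 3·t^3 - t^2 + 4·t - 4 3-mal ableiten. Die Ableitung von der Position ergibt die Geschwindigkeit: v(t) = 16·t^3 + 9·t^2 - 2·t + 4. Durch Ableiten von der Geschwindigkeit erhalten wir die Beschleunigung: a(t) = 48·t^2 + 18·t - 2. Durch Ableiten von der Beschleunigung erhalten wir den Ruck: j(t) = 96·t + 18. Wir haben den Ruck j(t) = 96·t + 18. Durch Einsetzen von t = 2: j(2) = 210.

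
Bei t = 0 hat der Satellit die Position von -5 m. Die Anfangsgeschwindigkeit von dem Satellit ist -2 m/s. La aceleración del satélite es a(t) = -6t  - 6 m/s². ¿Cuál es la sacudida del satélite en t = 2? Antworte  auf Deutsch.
Wir müssen unsere Gleichung für die Beschleunigung a(t) = -6·t - 6 1-mal ableiten. Die Ableitung von der Beschleunigung ergibt den Ruck: j(t) = -6. Aus der Gleichung für den Ruck j(t) = -6, setzen wir t = 2 ein und erhalten j = -6.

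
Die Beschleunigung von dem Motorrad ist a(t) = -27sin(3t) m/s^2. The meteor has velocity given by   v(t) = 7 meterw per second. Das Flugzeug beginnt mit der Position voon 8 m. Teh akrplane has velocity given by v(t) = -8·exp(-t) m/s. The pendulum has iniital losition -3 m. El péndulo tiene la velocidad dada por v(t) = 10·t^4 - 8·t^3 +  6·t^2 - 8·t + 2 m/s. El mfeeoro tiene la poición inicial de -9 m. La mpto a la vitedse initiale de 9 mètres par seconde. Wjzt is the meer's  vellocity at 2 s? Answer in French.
En utilisant v(t) = 7 et en substituant t = 2, nous trouvons v = 7.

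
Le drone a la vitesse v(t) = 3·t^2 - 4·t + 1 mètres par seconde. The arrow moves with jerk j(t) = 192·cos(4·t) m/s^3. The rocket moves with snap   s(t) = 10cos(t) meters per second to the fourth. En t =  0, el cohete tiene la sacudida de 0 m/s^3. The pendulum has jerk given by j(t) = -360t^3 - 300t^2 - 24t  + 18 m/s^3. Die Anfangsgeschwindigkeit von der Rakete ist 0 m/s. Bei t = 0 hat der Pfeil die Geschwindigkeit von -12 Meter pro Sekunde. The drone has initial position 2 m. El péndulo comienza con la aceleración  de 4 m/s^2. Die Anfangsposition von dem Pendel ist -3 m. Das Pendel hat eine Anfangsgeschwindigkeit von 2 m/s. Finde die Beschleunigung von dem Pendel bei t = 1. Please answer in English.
We must find the antiderivative of our jerk equation j(t) = -360·t^3 - 300·t^2 - 24·t + 18 1 time. Taking ∫j(t)dt and applying a(0) = 4, we find a(t) = -90·t^4 - 100·t^3 - 12·t^2 + 18·t + 4. We have acceleration a(t) = -90·t^4 - 100·t^3 - 12·t^2 + 18·t + 4. Substituting t = 1: a(1) = -180.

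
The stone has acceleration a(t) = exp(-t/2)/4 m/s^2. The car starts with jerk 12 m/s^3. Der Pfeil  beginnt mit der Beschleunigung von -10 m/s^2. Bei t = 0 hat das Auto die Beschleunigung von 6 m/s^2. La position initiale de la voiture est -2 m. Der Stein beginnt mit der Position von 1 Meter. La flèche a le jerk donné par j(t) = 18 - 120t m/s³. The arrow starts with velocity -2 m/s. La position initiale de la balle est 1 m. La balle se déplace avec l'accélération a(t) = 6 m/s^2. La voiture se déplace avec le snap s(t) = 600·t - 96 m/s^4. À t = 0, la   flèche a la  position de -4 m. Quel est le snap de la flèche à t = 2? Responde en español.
Debemos derivar nuestra ecuación de la sacudida j(t) = 18 - 120·t 1 vez. Derivando la sacudida, obtenemos el snap: s(t) = -120. Tenemos el snap s(t) = -120. Sustituyendo t = 2: s(2) = -120.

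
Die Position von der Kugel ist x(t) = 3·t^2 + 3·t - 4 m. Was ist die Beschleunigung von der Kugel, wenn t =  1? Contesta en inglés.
We must differentiate our position equation x(t) = 3·t^2 + 3·t - 4 2 times. The derivative of position gives velocity: v(t) = 6·t + 3. Taking d/dt of v(t), we find a(t) = 6. From the given acceleration equation a(t) = 6, we substitute t = 1 to get a = 6.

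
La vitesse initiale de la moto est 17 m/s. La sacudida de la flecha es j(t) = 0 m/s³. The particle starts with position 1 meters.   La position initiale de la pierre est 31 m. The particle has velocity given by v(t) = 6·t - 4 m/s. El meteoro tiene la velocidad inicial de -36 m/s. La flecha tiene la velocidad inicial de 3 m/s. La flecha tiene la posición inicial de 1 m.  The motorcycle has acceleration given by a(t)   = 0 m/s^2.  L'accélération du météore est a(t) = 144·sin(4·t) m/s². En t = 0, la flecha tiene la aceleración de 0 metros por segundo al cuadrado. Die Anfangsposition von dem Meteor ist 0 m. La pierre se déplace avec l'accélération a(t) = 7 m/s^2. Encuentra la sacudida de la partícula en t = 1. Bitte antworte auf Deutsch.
Um dies zu lösen, müssen wir 2 Ableitungen unserer Gleichung für die Geschwindigkeit v(t) = 6·t - 4 nehmen. Mit d/dt von v(t) finden wir a(t) = 6. Durch Ableiten von der Beschleunigung erhalten wir den Ruck: j(t) = 0. Aus der Gleichung für den Ruck j(t) = 0, setzen wir t = 1 ein und erhalten j = 0.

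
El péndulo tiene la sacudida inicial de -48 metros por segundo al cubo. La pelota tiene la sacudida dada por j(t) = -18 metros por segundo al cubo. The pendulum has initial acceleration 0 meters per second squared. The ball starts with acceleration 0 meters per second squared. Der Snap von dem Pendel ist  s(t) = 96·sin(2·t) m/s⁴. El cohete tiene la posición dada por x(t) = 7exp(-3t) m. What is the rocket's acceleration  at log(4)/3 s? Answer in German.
Um dies zu lösen, müssen wir 2 Ableitungen unserer Gleichung für die Position x(t) = 7·exp(-3·t) nehmen. Mit d/dt von x(t) finden wir v(t) = -21·exp(-3·t). Die Ableitung von der Geschwindigkeit ergibt die Beschleunigung: a(t) = 63·exp(-3·t). Mit a(t) = 63·exp(-3·t) und Einsetzen von t = log(4)/3, finden wir a = 63/4.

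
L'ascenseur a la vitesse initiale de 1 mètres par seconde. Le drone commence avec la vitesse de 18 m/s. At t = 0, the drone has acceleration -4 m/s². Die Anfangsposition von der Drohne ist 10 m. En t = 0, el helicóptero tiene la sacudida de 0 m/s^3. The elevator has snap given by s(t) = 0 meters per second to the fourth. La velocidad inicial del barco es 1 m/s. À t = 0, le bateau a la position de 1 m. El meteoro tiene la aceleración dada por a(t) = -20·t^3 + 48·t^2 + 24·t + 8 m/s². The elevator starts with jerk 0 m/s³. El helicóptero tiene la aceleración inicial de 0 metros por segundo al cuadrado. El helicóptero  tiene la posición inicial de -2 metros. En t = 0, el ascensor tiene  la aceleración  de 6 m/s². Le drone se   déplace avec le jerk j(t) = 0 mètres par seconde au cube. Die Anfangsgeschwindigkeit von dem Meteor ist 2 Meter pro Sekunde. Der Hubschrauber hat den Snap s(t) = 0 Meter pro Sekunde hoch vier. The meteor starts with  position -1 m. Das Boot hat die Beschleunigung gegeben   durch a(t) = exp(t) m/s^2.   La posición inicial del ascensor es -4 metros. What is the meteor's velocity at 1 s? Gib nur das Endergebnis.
The velocity at t = 1 is v = 33.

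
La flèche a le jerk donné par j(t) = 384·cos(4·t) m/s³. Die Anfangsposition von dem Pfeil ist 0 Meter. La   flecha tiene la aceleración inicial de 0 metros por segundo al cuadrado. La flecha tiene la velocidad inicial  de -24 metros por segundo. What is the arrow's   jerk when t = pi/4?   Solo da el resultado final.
The answer is -384.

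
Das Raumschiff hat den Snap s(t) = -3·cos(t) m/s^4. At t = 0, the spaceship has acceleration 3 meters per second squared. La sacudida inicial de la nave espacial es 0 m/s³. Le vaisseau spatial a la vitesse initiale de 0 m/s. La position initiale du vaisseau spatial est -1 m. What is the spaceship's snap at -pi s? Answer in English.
We have snap s(t) = -3·cos(t). Substituting t = -pi: s(-pi) = 3.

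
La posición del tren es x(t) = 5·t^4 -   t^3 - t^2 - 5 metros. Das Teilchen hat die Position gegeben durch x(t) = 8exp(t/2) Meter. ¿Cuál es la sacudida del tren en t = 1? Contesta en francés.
En partant de la position x(t) = 5·t^4 - t^3 - t^2 - 5, nous prenons 3 dérivées. En dérivant la position, nous obtenons la vitesse: v(t) = 20·t^3 - 3·t^2 - 2·t. En prenant d/dt de v(t), nous trouvons a(t) = 60·t^2 - 6·t - 2. En prenant d/dt de a(t), nous trouvons j(t) = 120·t - 6. De l'équation du jerk j(t) = 120·t - 6, nous substituons t = 1 pour obtenir j = 114.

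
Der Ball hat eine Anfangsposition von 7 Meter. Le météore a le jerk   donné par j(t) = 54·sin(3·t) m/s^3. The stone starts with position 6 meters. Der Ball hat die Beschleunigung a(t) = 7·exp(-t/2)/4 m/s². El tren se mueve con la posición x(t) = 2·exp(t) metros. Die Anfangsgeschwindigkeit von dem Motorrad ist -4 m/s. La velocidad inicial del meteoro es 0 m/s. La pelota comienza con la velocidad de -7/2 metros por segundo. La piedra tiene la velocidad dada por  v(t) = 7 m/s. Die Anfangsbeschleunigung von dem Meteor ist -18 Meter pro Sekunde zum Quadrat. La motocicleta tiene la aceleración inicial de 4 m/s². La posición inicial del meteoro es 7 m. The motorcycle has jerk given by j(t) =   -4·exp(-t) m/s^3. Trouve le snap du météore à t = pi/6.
En partant du jerk j(t) = 54·sin(3·t), nous prenons 1 dérivée. En prenant d/dt de j(t), nous trouvons s(t) = 162·cos(3·t). Nous avons le snap s(t) = 162·cos(3·t). En substituant t = pi/6: s(pi/6) = 0.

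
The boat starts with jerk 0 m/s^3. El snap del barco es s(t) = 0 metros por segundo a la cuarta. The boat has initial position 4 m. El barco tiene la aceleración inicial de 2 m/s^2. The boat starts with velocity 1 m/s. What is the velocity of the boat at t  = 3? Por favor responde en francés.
Nous devons trouver la primitive de notre équation du snap s(t) = 0 3 fois. La primitive du snap, avec j(0) = 0, donne le jerk: j(t) = 0. En intégrant le jerk et en utilisant la condition initiale a(0) = 2, nous obtenons a(t) = 2. La primitive de l'accélération, avec v(0) = 1, donne la vitesse: v(t) = 2·t + 1. De l'équation de la vitesse v(t) = 2·t + 1, nous substituons t = 3 pour obtenir v = 7.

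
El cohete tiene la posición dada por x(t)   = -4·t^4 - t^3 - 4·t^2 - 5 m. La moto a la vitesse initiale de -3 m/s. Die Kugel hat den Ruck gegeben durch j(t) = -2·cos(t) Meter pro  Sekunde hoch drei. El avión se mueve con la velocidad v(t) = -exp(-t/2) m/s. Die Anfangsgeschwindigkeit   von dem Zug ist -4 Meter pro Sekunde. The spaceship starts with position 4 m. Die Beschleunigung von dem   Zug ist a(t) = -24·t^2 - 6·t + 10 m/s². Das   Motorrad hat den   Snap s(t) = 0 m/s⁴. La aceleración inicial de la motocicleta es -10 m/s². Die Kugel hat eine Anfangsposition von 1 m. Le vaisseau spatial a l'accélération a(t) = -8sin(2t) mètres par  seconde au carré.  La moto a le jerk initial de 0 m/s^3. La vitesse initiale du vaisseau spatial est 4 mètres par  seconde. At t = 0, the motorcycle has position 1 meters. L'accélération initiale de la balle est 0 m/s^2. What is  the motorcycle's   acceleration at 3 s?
To solve this, we need to take 2 antiderivatives of our snap equation s(t) = 0. Integrating snap and using the initial condition j(0) = 0, we get j(t) = 0. Integrating jerk and using the initial condition a(0) = -10, we get a(t) = -10. We have acceleration a(t) = -10. Substituting t = 3: a(3) = -10.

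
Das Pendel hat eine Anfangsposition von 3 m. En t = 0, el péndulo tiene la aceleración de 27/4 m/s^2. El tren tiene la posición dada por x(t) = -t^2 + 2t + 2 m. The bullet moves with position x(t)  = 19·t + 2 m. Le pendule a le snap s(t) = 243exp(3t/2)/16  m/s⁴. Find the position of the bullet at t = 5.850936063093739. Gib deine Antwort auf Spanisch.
De la ecuación de la posición x(t) = 19·t + 2, sustituimos t = 5.850936063093739 para obtener x = 113.167785198781.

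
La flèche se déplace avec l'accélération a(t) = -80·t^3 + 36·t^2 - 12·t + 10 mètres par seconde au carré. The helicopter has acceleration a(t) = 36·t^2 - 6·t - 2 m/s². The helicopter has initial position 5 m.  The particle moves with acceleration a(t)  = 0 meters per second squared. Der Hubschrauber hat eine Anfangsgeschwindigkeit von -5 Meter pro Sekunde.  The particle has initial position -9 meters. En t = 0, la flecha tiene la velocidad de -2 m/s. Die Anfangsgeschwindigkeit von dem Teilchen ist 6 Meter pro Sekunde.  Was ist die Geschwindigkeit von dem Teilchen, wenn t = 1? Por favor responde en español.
Para resolver esto, necesitamos tomar 1 integral de nuestra ecuación de la aceleración a(t) = 0. La antiderivada de la aceleración es la velocidad. Usando v(0) = 6, obtenemos v(t) = 6. De la ecuación de la velocidad v(t) = 6, sustituimos t = 1 para obtener v = 6.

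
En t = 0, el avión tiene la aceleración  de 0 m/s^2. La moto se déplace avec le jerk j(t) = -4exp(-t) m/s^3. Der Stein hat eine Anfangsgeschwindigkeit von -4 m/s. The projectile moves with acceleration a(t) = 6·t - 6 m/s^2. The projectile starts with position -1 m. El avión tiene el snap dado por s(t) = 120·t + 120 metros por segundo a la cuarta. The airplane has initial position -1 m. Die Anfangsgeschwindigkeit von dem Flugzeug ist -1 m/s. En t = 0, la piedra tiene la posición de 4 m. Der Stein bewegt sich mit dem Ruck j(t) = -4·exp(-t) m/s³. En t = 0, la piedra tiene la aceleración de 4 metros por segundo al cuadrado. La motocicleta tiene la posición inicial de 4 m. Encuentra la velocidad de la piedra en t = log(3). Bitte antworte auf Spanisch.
Partiendo de la sacudida j(t) = -4·exp(-t), tomamos 2 antiderivadas. La antiderivada de la sacudida, con a(0) = 4, da la aceleración: a(t) = 4·exp(-t). La antiderivada de la aceleración es la velocidad. Usando v(0) = -4, obtenemos v(t) = -4·exp(-t). De la ecuación de la velocidad v(t) = -4·exp(-t), sustituimos t = log(3) para obtener v = -4/3.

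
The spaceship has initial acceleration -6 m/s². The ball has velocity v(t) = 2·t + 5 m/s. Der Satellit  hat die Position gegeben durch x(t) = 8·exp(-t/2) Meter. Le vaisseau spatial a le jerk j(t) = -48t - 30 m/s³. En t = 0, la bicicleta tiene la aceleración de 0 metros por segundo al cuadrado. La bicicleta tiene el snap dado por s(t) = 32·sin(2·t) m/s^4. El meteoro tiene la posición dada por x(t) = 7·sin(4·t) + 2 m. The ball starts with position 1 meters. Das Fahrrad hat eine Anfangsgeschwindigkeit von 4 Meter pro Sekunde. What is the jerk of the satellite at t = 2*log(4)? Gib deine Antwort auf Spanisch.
Debemos derivar nuestra ecuación de la posición x(t) = 8·exp(-t/2) 3 veces. La derivada de la posición da la velocidad: v(t) = -4·exp(-t/2). Tomando d/dt de v(t), encontramos a(t) = 2·exp(-t/2). La derivada de la aceleración da la sacudida: j(t) = -exp(-t/2). Usando j(t) = -exp(-t/2) y sustituyendo t = 2*log(4), encontramos j = -1/4.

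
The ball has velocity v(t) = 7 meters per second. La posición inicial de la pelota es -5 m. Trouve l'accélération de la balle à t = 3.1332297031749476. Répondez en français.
Nous devons dériver notre équation de la vitesse v(t) = 7 1 fois. En dérivant la vitesse, nous obtenons l'accélération: a(t) = 0. En utilisant a(t) = 0 et en substituant t = 3.1332297031749476, nous trouvons a = 0.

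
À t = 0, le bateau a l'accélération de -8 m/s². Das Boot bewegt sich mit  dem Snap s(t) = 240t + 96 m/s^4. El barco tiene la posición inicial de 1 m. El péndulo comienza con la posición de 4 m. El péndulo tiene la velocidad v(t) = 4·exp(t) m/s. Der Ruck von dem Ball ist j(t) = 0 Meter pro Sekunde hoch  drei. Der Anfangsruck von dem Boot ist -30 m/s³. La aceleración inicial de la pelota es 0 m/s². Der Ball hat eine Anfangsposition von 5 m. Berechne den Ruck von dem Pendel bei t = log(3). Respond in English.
Starting from velocity v(t) = 4·exp(t), we take 2 derivatives. Differentiating velocity, we get acceleration: a(t) = 4·exp(t). Taking d/dt of a(t), we find j(t) = 4·exp(t). From the given jerk equation j(t) = 4·exp(t), we substitute t = log(3) to get j = 12.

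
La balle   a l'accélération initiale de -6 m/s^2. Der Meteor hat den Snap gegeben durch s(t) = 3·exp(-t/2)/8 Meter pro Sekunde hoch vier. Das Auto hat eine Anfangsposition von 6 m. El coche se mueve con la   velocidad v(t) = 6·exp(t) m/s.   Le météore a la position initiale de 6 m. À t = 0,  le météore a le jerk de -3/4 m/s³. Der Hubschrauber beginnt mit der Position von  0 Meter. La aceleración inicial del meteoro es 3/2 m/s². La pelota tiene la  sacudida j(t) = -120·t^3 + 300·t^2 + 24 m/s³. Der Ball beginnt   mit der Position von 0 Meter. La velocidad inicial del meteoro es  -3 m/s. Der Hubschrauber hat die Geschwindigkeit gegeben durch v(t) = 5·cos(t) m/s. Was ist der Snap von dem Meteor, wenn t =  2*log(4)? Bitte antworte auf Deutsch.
Wir haben den Snap s(t) = 3·exp(-t/2)/8. Durch Einsetzen von t = 2*log(4): s(2*log(4)) = 3/32.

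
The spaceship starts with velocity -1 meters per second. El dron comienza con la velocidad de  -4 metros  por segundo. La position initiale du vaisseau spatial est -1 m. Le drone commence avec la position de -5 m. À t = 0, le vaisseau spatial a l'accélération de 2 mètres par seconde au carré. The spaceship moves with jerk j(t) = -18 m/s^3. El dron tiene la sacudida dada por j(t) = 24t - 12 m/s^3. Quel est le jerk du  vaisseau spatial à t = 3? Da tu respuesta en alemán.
Wir haben den Ruck j(t) = -18. Durch Einsetzen von t = 3: j(3) = -18.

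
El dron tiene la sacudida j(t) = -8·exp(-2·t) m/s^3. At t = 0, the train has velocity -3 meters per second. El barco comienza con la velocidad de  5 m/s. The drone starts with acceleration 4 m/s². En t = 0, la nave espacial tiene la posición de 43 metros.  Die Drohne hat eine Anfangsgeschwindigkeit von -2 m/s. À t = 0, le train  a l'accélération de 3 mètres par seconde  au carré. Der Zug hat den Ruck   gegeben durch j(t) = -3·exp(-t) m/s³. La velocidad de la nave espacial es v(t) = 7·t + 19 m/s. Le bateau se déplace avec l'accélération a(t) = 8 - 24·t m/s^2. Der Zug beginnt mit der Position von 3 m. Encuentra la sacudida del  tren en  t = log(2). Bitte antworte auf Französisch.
De l'équation du jerk j(t) = -3·exp(-t), nous substituons t = log(2) pour obtenir j = -3/2.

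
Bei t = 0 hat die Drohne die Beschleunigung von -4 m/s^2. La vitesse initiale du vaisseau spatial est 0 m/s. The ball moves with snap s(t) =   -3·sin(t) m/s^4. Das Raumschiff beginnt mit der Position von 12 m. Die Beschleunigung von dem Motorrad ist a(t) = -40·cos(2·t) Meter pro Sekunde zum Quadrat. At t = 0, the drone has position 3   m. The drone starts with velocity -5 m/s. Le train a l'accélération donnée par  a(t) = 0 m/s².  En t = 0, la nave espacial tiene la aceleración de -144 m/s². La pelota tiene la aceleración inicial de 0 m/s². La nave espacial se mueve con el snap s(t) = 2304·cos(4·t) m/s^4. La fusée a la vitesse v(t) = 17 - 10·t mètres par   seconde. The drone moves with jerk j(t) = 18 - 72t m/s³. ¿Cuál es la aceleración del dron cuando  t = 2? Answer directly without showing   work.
a(2) = -112.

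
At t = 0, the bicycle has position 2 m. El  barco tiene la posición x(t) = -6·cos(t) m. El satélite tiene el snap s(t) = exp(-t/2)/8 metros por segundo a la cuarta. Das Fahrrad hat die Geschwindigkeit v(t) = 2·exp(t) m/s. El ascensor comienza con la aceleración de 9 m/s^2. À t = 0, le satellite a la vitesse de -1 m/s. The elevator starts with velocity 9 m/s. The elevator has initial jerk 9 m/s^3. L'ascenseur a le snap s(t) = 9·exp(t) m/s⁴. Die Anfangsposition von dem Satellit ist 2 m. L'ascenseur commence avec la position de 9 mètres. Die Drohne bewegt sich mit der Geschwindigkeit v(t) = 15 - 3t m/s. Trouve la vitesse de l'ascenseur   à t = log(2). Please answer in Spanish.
Para resolver esto, necesitamos tomar 3 integrales de nuestra ecuación del snap s(t) = 9·exp(t). La antiderivada del snap es la sacudida. Usando j(0) = 9, obtenemos j(t) = 9·exp(t). Tomando ∫j(t)dt y aplicando a(0) = 9, encontramos a(t) = 9·exp(t). Integrando la aceleración y usando la condición inicial v(0) = 9, obtenemos v(t) = 9·exp(t). Tenemos la velocidad v(t) = 9·exp(t). Sustituyendo t = log(2): v(log(2)) = 18.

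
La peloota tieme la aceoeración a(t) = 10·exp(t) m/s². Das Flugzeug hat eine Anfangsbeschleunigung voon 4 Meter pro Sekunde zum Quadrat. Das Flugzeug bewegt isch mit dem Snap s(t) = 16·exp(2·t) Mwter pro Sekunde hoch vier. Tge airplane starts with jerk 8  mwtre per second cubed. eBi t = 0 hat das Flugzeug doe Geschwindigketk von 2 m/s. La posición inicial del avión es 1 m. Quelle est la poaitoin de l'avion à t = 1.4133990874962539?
Nous devons trouver l'intégrale de notre équation du snap s(t) = 16·exp(2·t) 4 fois. L'intégrale du snap est le jerk. En utilisant j(0) = 8, nous obtenons j(t) = 8·exp(2·t). La primitive du jerk est l'accélération. En utilisant a(0) = 4, nous obtenons a(t) = 4·exp(2·t). L'intégrale de l'accélération est la vitesse. En utilisant v(0) = 2, nous obtenons v(t) = 2·exp(2·t). La primitive de la vitesse est la position. En utilisant x(0) = 1, nous obtenons x(t) = exp(2·t). En utilisant x(t) = exp(2·t) et en substituant t = 1.4133990874962539, nous trouvons x = 16.8912911914300.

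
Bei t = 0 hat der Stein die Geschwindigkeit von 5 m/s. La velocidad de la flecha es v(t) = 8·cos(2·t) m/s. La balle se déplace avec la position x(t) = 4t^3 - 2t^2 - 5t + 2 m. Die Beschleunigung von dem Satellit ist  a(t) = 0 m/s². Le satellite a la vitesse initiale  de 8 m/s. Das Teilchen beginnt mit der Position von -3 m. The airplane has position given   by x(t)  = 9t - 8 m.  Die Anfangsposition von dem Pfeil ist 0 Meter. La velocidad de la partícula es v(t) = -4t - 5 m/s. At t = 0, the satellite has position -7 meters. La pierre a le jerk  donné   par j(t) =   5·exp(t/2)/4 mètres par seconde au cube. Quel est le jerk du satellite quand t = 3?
Pour résoudre ceci, nous devons prendre 1 dérivée de notre équation de l'accélération a(t) = 0. En prenant d/dt de a(t), nous trouvons j(t) = 0. De l'équation du jerk j(t) = 0, nous substituons t = 3 pour obtenir j = 0.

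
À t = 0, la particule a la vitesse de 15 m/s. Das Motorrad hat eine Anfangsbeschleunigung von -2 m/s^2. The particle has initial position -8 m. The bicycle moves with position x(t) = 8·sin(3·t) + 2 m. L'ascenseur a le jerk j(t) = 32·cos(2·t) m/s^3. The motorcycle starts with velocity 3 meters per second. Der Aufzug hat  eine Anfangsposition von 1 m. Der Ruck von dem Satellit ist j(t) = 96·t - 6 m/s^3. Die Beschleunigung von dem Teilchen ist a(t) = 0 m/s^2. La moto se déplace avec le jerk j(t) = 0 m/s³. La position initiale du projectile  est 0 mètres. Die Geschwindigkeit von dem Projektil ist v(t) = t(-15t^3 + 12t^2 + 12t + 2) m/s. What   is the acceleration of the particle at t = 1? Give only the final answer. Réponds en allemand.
Die Beschleunigung bei t = 1 ist a = 0.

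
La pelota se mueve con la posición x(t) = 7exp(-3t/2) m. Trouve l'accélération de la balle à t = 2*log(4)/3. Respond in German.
Wir müssen unsere Gleichung für die Position x(t) = 7·exp(-3·t/2) 2-mal ableiten. Die Ableitung von der Position ergibt die Geschwindigkeit: v(t) = -21·exp(-3·t/2)/2. Durch Ableiten von der Geschwindigkeit erhalten wir die Beschleunigung: a(t) = 63·exp(-3·t/2)/4. Aus der Gleichung für die Beschleunigung a(t) = 63·exp(-3·t/2)/4, setzen wir t = 2*log(4)/3 ein und erhalten a = 63/16.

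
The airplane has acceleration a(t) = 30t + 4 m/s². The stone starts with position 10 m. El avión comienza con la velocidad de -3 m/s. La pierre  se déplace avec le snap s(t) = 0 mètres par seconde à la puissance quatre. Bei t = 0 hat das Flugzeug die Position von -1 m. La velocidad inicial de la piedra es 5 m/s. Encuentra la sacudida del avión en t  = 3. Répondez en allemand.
Wir müssen unsere Gleichung für die Beschleunigung a(t) = 30·t + 4 1-mal ableiten. Die Ableitung von der Beschleunigung ergibt den Ruck: j(t) = 30. Aus der Gleichung für den Ruck j(t) = 30, setzen wir t = 3 ein und erhalten j = 30.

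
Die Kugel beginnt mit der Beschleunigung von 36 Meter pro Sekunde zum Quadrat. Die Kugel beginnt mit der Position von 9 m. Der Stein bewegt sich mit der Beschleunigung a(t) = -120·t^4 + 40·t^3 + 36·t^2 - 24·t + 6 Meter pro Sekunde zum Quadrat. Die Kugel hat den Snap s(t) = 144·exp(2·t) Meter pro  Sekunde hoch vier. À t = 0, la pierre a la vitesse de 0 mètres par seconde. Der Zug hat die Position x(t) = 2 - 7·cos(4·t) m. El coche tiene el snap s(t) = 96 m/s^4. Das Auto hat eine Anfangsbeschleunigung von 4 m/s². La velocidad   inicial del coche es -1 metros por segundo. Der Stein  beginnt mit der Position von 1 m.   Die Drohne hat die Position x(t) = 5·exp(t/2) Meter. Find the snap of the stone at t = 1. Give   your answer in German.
Wir müssen unsere Gleichung für die Beschleunigung a(t) = -120·t^4 + 40·t^3 + 36·t^2 - 24·t + 6 2-mal ableiten. Mit d/dt von a(t) finden wir j(t) = -480·t^3 + 120·t^2 + 72·t - 24. Durch Ableiten von dem Ruck erhalten wir den Snap: s(t) = -1440·t^2 + 240·t + 72. Wir haben den Snap s(t) = -1440·t^2 + 240·t + 72. Durch Einsetzen von t = 1: s(1) = -1128.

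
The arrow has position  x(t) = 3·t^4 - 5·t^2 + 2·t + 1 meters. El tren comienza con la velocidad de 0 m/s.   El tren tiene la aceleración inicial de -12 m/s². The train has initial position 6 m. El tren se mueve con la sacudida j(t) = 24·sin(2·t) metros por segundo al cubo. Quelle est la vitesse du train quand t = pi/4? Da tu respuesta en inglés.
We must find the integral of our jerk equation j(t) = 24·sin(2·t) 2 times. The integral of jerk is acceleration. Using a(0) = -12, we get a(t) = -12·cos(2·t). The antiderivative of acceleration, with v(0) = 0, gives velocity: v(t) = -6·sin(2·t). From the given velocity equation v(t) = -6·sin(2·t), we substitute t = pi/4 to get v = -6.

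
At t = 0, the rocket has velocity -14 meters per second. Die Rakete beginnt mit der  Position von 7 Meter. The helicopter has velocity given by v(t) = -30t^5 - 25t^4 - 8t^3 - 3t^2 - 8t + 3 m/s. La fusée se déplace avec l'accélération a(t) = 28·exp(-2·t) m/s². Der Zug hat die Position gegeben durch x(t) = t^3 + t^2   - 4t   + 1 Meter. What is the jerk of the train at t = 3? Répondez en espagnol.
Debemos derivar nuestra ecuación de la posición x(t) = t^3 + t^2 - 4·t + 1 3 veces. La derivada de la posición da la velocidad: v(t) = 3·t^2 + 2·t - 4. La derivada de la velocidad da la aceleración: a(t) = 6·t + 2. La derivada de la aceleración da la sacudida: j(t) = 6. Tenemos la sacudida j(t) = 6. Sustituyendo t = 3: j(3) = 6.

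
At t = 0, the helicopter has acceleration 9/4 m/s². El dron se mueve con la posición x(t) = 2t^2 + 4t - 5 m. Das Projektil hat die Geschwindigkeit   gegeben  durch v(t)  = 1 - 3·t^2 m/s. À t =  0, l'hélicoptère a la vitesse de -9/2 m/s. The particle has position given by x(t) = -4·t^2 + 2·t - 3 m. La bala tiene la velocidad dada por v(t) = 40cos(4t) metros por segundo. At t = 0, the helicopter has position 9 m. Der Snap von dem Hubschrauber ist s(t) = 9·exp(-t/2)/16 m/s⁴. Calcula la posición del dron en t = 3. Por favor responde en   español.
Tenemos la posición x(t) = 2·t^2 + 4·t - 5. Sustituyendo t = 3: x(3) = 25.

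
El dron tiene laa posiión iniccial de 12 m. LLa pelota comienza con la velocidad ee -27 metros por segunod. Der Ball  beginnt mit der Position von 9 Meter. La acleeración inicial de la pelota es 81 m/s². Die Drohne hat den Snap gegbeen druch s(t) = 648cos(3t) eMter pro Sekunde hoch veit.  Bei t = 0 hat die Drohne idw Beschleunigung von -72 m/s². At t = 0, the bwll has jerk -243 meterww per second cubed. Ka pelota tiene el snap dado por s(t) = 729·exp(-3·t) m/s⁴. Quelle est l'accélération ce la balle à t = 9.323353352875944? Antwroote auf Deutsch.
Wir müssen die Stammfunktion unserer Gleichung für den Snap s(t) = 729·exp(-3·t) 2-mal finden. Die Stammfunktion von dem Snap ist der Ruck. Mit j(0) = -243 erhalten wir j(t) = -243·exp(-3·t). Das Integral von dem Ruck ist die Beschleunigung. Mit a(0) = 81 erhalten wir a(t) = 81·exp(-3·t). Wir haben die Beschleunigung a(t) = 81·exp(-3·t). Durch Einsetzen von t = 9.323353352875944: a(9.323353352875944) = 5.77088309948137E-11.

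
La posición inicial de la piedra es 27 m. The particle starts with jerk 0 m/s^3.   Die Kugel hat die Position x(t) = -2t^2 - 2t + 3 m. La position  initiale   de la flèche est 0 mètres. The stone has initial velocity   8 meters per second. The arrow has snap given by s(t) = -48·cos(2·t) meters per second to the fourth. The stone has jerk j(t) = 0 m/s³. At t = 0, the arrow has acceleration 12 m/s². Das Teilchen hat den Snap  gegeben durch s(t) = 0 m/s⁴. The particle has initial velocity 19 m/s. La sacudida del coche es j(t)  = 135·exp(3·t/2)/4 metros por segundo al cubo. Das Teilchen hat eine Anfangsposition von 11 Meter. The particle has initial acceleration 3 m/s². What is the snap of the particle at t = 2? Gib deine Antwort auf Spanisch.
Tenemos el snap s(t) = 0. Sustituyendo t = 2: s(2) = 0.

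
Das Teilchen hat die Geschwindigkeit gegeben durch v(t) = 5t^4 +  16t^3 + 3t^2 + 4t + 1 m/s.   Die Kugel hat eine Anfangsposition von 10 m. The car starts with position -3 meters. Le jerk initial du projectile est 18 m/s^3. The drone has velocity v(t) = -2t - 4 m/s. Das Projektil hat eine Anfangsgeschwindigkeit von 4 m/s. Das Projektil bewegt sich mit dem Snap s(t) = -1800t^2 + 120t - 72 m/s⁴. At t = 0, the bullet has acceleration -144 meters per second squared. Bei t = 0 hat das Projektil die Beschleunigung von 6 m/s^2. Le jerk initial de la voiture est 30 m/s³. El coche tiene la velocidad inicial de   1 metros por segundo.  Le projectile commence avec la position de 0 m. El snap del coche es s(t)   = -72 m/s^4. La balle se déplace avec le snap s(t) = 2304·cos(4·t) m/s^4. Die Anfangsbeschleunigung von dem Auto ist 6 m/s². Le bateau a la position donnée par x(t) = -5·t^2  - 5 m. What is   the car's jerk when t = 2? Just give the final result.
j(2) = -114.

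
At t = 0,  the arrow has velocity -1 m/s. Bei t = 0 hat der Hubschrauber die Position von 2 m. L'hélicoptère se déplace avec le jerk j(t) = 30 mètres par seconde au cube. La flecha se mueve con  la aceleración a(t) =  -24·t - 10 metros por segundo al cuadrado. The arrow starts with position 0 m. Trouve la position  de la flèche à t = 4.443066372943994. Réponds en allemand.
Wir müssen die Stammfunktion unserer Gleichung für die Beschleunigung a(t) = -24·t - 10 2-mal finden. Durch Integration von der Beschleunigung und Verwendung der Anfangsbedingung v(0) = -1, erhalten wir v(t) = -12·t^2 - 10·t - 1. Das Integral von der Geschwindigkeit ist die Position. Mit x(0) = 0 erhalten wir x(t) = -4·t^3 - 5·t^2 - t. Mit x(t) = -4·t^3 - 5·t^2 - t und Einsetzen von t = 4.443066372943994, finden wir x = -453.986688429046.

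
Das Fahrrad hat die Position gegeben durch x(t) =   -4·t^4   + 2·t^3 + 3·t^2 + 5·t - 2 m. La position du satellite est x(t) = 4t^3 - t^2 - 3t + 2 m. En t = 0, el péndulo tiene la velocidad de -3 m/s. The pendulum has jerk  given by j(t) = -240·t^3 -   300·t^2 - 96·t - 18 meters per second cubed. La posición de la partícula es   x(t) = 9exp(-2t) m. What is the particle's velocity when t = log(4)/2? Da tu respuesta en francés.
En partant de la position x(t) = 9·exp(-2·t), nous prenons 1 dérivée. La dérivée de la position donne la vitesse: v(t) = -18·exp(-2·t). De l'équation de la vitesse v(t) = -18·exp(-2·t), nous substituons t = log(4)/2 pour obtenir v = -9/2.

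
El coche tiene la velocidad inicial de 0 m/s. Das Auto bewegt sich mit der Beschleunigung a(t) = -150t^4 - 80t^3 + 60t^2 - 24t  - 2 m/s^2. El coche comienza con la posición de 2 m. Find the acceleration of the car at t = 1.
Using a(t) = -150·t^4 - 80·t^3 + 60·t^2 - 24·t - 2 and substituting t = 1, we find a = -196.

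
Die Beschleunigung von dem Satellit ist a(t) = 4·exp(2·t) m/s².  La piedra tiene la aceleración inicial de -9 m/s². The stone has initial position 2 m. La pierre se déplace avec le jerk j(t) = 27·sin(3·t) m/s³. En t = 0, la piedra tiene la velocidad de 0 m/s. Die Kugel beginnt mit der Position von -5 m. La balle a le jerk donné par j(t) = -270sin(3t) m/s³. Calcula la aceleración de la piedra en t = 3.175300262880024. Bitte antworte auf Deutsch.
Wir müssen die Stammfunktion unserer Gleichung für den Ruck j(t) = 27·sin(3·t) 1-mal finden. Mit ∫j(t)dt und Anwendung von a(0) = -9, finden wir a(t) = -9·cos(3·t). Wir haben die Beschleunigung a(t) = -9·cos(3·t). Durch Einsetzen von t = 3.175300262880024: a(3.175300262880024) = 8.95402298103322.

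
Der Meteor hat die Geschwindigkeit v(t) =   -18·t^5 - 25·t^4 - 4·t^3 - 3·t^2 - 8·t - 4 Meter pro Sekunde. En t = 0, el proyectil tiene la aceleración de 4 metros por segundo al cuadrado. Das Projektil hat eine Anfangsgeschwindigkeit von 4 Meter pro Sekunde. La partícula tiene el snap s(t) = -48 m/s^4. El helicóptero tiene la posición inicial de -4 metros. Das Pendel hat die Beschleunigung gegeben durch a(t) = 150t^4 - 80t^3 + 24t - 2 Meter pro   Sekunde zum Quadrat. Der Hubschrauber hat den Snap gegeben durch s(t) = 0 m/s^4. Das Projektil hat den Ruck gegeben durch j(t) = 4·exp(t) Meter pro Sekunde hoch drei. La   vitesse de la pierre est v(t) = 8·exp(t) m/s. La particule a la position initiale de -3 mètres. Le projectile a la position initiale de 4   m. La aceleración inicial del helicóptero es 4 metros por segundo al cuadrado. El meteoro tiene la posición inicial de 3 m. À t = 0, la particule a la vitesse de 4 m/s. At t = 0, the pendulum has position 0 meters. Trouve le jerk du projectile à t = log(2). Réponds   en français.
En utilisant j(t) = 4·exp(t) et en substituant t = log(2), nous trouvons j = 8.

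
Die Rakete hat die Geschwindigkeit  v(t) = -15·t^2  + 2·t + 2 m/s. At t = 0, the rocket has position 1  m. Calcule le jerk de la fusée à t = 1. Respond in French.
Pour résoudre ceci, nous devons prendre 2 dérivées de notre équation de la vitesse v(t) = -15·t^2 + 2·t + 2. En dérivant la vitesse, nous obtenons l'accélération: a(t) = 2 - 30·t. La dérivée de l'accélération donne le jerk: j(t) = -30. Nous avons le jerk j(t) = -30. En substituant t = 1: j(1) = -30.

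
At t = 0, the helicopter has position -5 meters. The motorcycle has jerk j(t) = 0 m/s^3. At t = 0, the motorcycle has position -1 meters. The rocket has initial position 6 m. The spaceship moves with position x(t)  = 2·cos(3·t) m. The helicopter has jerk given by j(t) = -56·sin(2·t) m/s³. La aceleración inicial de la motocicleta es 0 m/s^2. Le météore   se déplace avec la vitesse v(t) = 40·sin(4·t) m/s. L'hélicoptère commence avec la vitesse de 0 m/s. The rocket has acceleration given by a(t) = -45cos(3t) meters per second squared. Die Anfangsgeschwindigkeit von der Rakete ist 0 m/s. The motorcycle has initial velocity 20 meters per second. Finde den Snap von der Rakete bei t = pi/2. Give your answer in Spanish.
Partiendo de la aceleración a(t) = -45·cos(3·t), tomamos 2 derivadas. Derivando la aceleración, obtenemos la sacudida: j(t) = 135·sin(3·t). Tomando d/dt de j(t), encontramos s(t) = 405·cos(3·t). De la ecuación del snap s(t) = 405·cos(3·t), sustituimos t = pi/2 para obtener s = 0.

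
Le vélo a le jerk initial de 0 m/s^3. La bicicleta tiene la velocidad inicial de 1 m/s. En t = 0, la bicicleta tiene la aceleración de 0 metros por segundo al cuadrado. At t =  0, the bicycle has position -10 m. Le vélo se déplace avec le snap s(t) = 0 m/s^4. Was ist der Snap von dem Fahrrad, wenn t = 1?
Mit s(t) = 0 und Einsetzen von t = 1, finden wir s = 0.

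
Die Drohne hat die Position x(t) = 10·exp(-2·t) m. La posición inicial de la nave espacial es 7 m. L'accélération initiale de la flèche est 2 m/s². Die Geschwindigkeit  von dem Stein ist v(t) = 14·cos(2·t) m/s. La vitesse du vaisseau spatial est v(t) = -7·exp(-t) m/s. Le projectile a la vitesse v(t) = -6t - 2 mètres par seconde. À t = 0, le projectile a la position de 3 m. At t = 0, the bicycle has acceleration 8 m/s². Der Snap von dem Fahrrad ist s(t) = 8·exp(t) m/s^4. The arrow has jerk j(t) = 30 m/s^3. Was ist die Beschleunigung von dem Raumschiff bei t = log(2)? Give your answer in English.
To solve this, we need to take 1 derivative of our velocity equation v(t) = -7·exp(-t). Differentiating velocity, we get acceleration: a(t) = 7·exp(-t). Using a(t) = 7·exp(-t) and substituting t = log(2), we find a = 7/2.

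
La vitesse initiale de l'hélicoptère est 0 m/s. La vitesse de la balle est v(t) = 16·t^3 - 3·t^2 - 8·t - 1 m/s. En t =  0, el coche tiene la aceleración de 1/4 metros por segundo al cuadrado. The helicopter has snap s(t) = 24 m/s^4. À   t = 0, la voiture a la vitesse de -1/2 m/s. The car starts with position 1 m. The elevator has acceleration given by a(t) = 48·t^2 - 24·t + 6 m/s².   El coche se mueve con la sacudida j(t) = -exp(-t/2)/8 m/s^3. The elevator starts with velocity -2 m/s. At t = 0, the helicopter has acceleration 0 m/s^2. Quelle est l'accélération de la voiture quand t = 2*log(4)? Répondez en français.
Nous devons intégrer notre équation du jerk j(t) = -exp(-t/2)/8 1 fois. L'intégrale du jerk, avec a(0) = 1/4, donne l'accélération: a(t) = exp(-t/2)/4. De l'équation de l'accélération a(t) = exp(-t/2)/4, nous substituons t = 2*log(4) pour obtenir a = 1/16.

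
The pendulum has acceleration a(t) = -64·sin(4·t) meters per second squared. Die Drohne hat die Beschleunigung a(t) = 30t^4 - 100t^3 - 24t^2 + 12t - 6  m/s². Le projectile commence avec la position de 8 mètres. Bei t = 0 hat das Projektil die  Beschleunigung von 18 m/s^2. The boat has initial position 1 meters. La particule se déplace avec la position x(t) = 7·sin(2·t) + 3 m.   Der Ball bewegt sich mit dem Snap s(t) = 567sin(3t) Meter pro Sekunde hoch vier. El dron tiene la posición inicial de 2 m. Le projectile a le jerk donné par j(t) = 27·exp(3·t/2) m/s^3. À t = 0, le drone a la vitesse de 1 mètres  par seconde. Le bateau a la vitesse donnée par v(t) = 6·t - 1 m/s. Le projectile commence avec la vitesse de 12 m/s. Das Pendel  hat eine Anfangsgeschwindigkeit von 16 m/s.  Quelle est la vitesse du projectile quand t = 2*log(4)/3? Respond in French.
En partant du jerk j(t) = 27·exp(3·t/2), nous prenons 2 primitives. La primitive du jerk est l'accélération. En utilisant a(0) = 18, nous obtenons a(t) = 18·exp(3·t/2). L'intégrale de l'accélération est la vitesse. En utilisant v(0) = 12, nous obtenons v(t) = 12·exp(3·t/2). De l'équation de la vitesse v(t) = 12·exp(3·t/2), nous substituons t = 2*log(4)/3 pour obtenir v = 48.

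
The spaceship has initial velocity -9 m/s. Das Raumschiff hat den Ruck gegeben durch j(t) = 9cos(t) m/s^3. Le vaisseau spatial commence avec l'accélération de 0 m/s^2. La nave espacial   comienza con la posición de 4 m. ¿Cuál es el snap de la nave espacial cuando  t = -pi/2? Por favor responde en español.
Debemos derivar nuestra ecuación de la sacudida j(t) = 9·cos(t) 1 vez. Tomando d/dt de j(t), encontramos s(t) = -9·sin(t). Usando s(t) = -9·sin(t) y sustituyendo t = -pi/2, encontramos s = 9.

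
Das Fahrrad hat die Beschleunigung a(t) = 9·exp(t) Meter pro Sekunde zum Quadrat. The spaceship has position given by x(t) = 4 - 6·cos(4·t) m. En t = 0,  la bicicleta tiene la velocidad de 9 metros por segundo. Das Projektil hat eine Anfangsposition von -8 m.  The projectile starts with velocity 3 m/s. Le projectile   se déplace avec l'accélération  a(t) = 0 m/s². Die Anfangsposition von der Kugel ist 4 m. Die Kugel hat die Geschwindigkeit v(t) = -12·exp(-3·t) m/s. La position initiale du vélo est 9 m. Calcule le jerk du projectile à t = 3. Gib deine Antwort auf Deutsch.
Um dies zu lösen, müssen wir 1 Ableitung unserer Gleichung für die Beschleunigung a(t) = 0 nehmen. Mit d/dt von a(t) finden wir j(t) = 0. Wir haben den Ruck j(t) = 0. Durch Einsetzen von t = 3: j(3) = 0.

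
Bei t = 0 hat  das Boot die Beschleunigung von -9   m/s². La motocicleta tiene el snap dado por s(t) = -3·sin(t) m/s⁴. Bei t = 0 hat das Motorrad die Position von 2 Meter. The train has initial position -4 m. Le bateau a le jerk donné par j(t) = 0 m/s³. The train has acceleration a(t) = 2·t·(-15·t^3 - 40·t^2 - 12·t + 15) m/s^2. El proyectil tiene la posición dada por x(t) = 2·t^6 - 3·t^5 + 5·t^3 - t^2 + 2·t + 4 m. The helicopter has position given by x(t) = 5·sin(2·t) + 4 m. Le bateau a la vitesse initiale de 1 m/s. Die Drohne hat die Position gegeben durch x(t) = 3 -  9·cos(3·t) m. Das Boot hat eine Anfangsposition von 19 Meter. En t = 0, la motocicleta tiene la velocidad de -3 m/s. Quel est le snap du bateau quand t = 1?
En partant du jerk j(t) = 0, nous prenons 1 dérivée. La dérivée du jerk donne le snap: s(t) = 0. En utilisant s(t) = 0 et en substituant t = 1, nous trouvons s = 0.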